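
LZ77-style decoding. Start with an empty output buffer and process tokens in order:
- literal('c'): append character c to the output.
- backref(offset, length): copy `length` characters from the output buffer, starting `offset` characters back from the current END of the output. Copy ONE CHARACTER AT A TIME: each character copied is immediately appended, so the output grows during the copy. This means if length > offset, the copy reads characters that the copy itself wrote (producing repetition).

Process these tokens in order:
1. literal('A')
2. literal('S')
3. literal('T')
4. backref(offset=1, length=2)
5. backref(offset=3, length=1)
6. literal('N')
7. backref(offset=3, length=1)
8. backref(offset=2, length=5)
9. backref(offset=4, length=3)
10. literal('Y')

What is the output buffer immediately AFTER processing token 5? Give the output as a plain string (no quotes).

Token 1: literal('A'). Output: "A"
Token 2: literal('S'). Output: "AS"
Token 3: literal('T'). Output: "AST"
Token 4: backref(off=1, len=2) (overlapping!). Copied 'TT' from pos 2. Output: "ASTTT"
Token 5: backref(off=3, len=1). Copied 'T' from pos 2. Output: "ASTTTT"

Answer: ASTTTT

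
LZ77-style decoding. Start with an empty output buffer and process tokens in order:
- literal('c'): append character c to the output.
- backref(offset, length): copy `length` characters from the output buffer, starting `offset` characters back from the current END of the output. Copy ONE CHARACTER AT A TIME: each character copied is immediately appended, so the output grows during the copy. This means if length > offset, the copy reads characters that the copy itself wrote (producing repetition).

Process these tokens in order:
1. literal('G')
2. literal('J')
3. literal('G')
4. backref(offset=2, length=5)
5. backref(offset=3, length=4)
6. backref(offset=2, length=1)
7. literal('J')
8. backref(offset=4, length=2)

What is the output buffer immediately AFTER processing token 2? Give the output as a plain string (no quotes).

Answer: GJ

Derivation:
Token 1: literal('G'). Output: "G"
Token 2: literal('J'). Output: "GJ"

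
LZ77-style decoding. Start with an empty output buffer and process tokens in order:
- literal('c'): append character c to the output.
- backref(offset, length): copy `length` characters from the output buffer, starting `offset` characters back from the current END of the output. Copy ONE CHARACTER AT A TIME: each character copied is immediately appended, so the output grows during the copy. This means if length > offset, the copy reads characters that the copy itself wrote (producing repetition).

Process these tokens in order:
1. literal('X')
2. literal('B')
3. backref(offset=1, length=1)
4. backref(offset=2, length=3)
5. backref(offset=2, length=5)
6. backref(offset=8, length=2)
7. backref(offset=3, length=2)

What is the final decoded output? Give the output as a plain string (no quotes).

Token 1: literal('X'). Output: "X"
Token 2: literal('B'). Output: "XB"
Token 3: backref(off=1, len=1). Copied 'B' from pos 1. Output: "XBB"
Token 4: backref(off=2, len=3) (overlapping!). Copied 'BBB' from pos 1. Output: "XBBBBB"
Token 5: backref(off=2, len=5) (overlapping!). Copied 'BBBBB' from pos 4. Output: "XBBBBBBBBBB"
Token 6: backref(off=8, len=2). Copied 'BB' from pos 3. Output: "XBBBBBBBBBBBB"
Token 7: backref(off=3, len=2). Copied 'BB' from pos 10. Output: "XBBBBBBBBBBBBBB"

Answer: XBBBBBBBBBBBBBB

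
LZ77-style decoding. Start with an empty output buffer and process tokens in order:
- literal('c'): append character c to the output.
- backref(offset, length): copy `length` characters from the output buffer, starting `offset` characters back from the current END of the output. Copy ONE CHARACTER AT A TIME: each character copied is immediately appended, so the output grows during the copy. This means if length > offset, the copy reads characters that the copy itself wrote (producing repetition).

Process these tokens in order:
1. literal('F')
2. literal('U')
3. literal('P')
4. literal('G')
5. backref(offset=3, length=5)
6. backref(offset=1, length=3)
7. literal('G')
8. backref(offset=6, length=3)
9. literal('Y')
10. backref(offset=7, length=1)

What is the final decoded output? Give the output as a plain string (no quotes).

Token 1: literal('F'). Output: "F"
Token 2: literal('U'). Output: "FU"
Token 3: literal('P'). Output: "FUP"
Token 4: literal('G'). Output: "FUPG"
Token 5: backref(off=3, len=5) (overlapping!). Copied 'UPGUP' from pos 1. Output: "FUPGUPGUP"
Token 6: backref(off=1, len=3) (overlapping!). Copied 'PPP' from pos 8. Output: "FUPGUPGUPPPP"
Token 7: literal('G'). Output: "FUPGUPGUPPPPG"
Token 8: backref(off=6, len=3). Copied 'UPP' from pos 7. Output: "FUPGUPGUPPPPGUPP"
Token 9: literal('Y'). Output: "FUPGUPGUPPPPGUPPY"
Token 10: backref(off=7, len=1). Copied 'P' from pos 10. Output: "FUPGUPGUPPPPGUPPYP"

Answer: FUPGUPGUPPPPGUPPYP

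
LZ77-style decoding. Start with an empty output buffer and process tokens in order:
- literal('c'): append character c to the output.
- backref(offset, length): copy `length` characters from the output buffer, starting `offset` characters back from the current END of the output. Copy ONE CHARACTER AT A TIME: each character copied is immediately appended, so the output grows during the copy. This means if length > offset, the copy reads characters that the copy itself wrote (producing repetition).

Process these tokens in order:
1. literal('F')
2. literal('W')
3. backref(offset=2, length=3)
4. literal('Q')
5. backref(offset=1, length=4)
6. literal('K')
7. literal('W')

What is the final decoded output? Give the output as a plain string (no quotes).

Answer: FWFWFQQQQQKW

Derivation:
Token 1: literal('F'). Output: "F"
Token 2: literal('W'). Output: "FW"
Token 3: backref(off=2, len=3) (overlapping!). Copied 'FWF' from pos 0. Output: "FWFWF"
Token 4: literal('Q'). Output: "FWFWFQ"
Token 5: backref(off=1, len=4) (overlapping!). Copied 'QQQQ' from pos 5. Output: "FWFWFQQQQQ"
Token 6: literal('K'). Output: "FWFWFQQQQQK"
Token 7: literal('W'). Output: "FWFWFQQQQQKW"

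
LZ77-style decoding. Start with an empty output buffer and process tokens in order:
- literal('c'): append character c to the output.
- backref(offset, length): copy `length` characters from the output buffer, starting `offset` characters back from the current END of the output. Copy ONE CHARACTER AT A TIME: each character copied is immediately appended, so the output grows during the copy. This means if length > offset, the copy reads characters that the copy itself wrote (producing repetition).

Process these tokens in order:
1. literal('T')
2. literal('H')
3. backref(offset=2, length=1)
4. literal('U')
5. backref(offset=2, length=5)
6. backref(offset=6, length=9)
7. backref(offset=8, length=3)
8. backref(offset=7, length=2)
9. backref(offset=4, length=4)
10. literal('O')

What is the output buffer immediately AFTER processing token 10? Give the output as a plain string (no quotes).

Answer: THTUTUTUTUTUTUTUTUTUTTUUTTUO

Derivation:
Token 1: literal('T'). Output: "T"
Token 2: literal('H'). Output: "TH"
Token 3: backref(off=2, len=1). Copied 'T' from pos 0. Output: "THT"
Token 4: literal('U'). Output: "THTU"
Token 5: backref(off=2, len=5) (overlapping!). Copied 'TUTUT' from pos 2. Output: "THTUTUTUT"
Token 6: backref(off=6, len=9) (overlapping!). Copied 'UTUTUTUTU' from pos 3. Output: "THTUTUTUTUTUTUTUTU"
Token 7: backref(off=8, len=3). Copied 'TUT' from pos 10. Output: "THTUTUTUTUTUTUTUTUTUT"
Token 8: backref(off=7, len=2). Copied 'TU' from pos 14. Output: "THTUTUTUTUTUTUTUTUTUTTU"
Token 9: backref(off=4, len=4). Copied 'UTTU' from pos 19. Output: "THTUTUTUTUTUTUTUTUTUTTUUTTU"
Token 10: literal('O'). Output: "THTUTUTUTUTUTUTUTUTUTTUUTTUO"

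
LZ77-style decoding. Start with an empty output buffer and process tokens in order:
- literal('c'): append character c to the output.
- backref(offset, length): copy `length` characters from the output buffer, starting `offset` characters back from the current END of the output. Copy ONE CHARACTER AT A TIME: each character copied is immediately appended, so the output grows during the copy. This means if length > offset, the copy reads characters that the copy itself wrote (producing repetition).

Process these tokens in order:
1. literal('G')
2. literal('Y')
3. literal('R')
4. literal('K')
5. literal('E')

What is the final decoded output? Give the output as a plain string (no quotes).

Answer: GYRKE

Derivation:
Token 1: literal('G'). Output: "G"
Token 2: literal('Y'). Output: "GY"
Token 3: literal('R'). Output: "GYR"
Token 4: literal('K'). Output: "GYRK"
Token 5: literal('E'). Output: "GYRKE"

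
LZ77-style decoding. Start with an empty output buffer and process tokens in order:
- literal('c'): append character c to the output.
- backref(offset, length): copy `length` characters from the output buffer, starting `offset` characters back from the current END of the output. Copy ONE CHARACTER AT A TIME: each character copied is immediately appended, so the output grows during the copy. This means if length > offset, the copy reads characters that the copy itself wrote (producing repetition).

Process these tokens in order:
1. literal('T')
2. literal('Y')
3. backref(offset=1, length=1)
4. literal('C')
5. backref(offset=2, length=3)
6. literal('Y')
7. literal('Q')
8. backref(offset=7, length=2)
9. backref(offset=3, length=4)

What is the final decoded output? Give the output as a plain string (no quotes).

Token 1: literal('T'). Output: "T"
Token 2: literal('Y'). Output: "TY"
Token 3: backref(off=1, len=1). Copied 'Y' from pos 1. Output: "TYY"
Token 4: literal('C'). Output: "TYYC"
Token 5: backref(off=2, len=3) (overlapping!). Copied 'YCY' from pos 2. Output: "TYYCYCY"
Token 6: literal('Y'). Output: "TYYCYCYY"
Token 7: literal('Q'). Output: "TYYCYCYYQ"
Token 8: backref(off=7, len=2). Copied 'YC' from pos 2. Output: "TYYCYCYYQYC"
Token 9: backref(off=3, len=4) (overlapping!). Copied 'QYCQ' from pos 8. Output: "TYYCYCYYQYCQYCQ"

Answer: TYYCYCYYQYCQYCQ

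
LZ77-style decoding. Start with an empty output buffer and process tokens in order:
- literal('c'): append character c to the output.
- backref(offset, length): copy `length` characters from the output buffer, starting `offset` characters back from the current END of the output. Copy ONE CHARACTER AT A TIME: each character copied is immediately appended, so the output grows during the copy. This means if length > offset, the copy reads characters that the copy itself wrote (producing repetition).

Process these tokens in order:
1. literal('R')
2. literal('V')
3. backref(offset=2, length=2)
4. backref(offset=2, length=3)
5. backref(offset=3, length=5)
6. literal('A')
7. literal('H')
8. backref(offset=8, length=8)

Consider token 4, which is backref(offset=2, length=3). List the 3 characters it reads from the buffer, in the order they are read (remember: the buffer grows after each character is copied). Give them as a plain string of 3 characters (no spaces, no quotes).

Answer: RVR

Derivation:
Token 1: literal('R'). Output: "R"
Token 2: literal('V'). Output: "RV"
Token 3: backref(off=2, len=2). Copied 'RV' from pos 0. Output: "RVRV"
Token 4: backref(off=2, len=3). Buffer before: "RVRV" (len 4)
  byte 1: read out[2]='R', append. Buffer now: "RVRVR"
  byte 2: read out[3]='V', append. Buffer now: "RVRVRV"
  byte 3: read out[4]='R', append. Buffer now: "RVRVRVR"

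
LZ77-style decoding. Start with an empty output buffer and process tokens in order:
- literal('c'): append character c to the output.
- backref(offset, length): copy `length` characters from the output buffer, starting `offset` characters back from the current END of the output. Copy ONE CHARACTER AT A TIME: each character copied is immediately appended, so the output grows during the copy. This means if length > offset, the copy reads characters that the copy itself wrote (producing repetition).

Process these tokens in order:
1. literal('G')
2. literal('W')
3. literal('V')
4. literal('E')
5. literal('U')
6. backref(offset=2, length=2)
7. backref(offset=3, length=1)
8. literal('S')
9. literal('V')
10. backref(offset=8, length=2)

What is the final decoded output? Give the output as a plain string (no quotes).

Token 1: literal('G'). Output: "G"
Token 2: literal('W'). Output: "GW"
Token 3: literal('V'). Output: "GWV"
Token 4: literal('E'). Output: "GWVE"
Token 5: literal('U'). Output: "GWVEU"
Token 6: backref(off=2, len=2). Copied 'EU' from pos 3. Output: "GWVEUEU"
Token 7: backref(off=3, len=1). Copied 'U' from pos 4. Output: "GWVEUEUU"
Token 8: literal('S'). Output: "GWVEUEUUS"
Token 9: literal('V'). Output: "GWVEUEUUSV"
Token 10: backref(off=8, len=2). Copied 'VE' from pos 2. Output: "GWVEUEUUSVVE"

Answer: GWVEUEUUSVVE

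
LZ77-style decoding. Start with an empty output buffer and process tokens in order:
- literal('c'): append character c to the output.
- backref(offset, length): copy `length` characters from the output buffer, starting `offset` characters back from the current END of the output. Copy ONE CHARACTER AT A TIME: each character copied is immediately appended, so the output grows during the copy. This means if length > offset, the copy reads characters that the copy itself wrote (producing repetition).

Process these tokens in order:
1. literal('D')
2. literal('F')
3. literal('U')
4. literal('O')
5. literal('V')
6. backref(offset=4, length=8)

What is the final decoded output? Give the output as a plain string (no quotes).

Answer: DFUOVFUOVFUOV

Derivation:
Token 1: literal('D'). Output: "D"
Token 2: literal('F'). Output: "DF"
Token 3: literal('U'). Output: "DFU"
Token 4: literal('O'). Output: "DFUO"
Token 5: literal('V'). Output: "DFUOV"
Token 6: backref(off=4, len=8) (overlapping!). Copied 'FUOVFUOV' from pos 1. Output: "DFUOVFUOVFUOV"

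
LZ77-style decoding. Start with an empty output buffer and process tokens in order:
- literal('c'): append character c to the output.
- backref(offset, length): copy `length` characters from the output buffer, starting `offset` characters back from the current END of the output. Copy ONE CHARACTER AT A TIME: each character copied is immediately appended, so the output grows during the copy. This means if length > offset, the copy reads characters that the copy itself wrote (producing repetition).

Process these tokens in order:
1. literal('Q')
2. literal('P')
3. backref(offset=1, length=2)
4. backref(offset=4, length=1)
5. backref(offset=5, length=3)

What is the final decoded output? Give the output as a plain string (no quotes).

Token 1: literal('Q'). Output: "Q"
Token 2: literal('P'). Output: "QP"
Token 3: backref(off=1, len=2) (overlapping!). Copied 'PP' from pos 1. Output: "QPPP"
Token 4: backref(off=4, len=1). Copied 'Q' from pos 0. Output: "QPPPQ"
Token 5: backref(off=5, len=3). Copied 'QPP' from pos 0. Output: "QPPPQQPP"

Answer: QPPPQQPP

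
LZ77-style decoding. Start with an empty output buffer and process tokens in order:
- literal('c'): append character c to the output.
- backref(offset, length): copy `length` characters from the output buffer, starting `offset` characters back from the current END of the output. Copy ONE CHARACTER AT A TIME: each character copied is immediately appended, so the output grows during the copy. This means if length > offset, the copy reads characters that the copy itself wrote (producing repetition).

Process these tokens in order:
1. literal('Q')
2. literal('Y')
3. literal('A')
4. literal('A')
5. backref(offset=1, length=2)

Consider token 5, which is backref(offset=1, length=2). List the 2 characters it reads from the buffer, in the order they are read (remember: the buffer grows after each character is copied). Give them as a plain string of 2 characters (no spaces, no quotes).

Answer: AA

Derivation:
Token 1: literal('Q'). Output: "Q"
Token 2: literal('Y'). Output: "QY"
Token 3: literal('A'). Output: "QYA"
Token 4: literal('A'). Output: "QYAA"
Token 5: backref(off=1, len=2). Buffer before: "QYAA" (len 4)
  byte 1: read out[3]='A', append. Buffer now: "QYAAA"
  byte 2: read out[4]='A', append. Buffer now: "QYAAAA"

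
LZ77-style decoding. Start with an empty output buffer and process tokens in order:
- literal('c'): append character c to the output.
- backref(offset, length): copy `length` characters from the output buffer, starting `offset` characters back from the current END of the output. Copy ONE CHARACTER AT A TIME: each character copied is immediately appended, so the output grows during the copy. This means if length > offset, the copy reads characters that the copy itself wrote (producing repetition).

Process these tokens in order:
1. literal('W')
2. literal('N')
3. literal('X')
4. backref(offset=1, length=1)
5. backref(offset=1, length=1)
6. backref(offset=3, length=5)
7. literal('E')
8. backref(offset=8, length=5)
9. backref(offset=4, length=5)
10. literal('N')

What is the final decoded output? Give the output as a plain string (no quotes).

Token 1: literal('W'). Output: "W"
Token 2: literal('N'). Output: "WN"
Token 3: literal('X'). Output: "WNX"
Token 4: backref(off=1, len=1). Copied 'X' from pos 2. Output: "WNXX"
Token 5: backref(off=1, len=1). Copied 'X' from pos 3. Output: "WNXXX"
Token 6: backref(off=3, len=5) (overlapping!). Copied 'XXXXX' from pos 2. Output: "WNXXXXXXXX"
Token 7: literal('E'). Output: "WNXXXXXXXXE"
Token 8: backref(off=8, len=5). Copied 'XXXXX' from pos 3. Output: "WNXXXXXXXXEXXXXX"
Token 9: backref(off=4, len=5) (overlapping!). Copied 'XXXXX' from pos 12. Output: "WNXXXXXXXXEXXXXXXXXXX"
Token 10: literal('N'). Output: "WNXXXXXXXXEXXXXXXXXXXN"

Answer: WNXXXXXXXXEXXXXXXXXXXN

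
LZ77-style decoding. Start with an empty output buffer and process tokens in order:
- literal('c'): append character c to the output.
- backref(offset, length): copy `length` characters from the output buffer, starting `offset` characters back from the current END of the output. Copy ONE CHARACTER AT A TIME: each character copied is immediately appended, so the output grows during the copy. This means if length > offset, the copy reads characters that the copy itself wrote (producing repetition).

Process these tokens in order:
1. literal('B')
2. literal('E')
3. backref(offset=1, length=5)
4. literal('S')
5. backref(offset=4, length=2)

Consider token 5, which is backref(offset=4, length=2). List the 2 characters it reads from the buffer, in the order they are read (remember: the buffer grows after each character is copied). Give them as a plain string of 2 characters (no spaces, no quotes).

Answer: EE

Derivation:
Token 1: literal('B'). Output: "B"
Token 2: literal('E'). Output: "BE"
Token 3: backref(off=1, len=5) (overlapping!). Copied 'EEEEE' from pos 1. Output: "BEEEEEE"
Token 4: literal('S'). Output: "BEEEEEES"
Token 5: backref(off=4, len=2). Buffer before: "BEEEEEES" (len 8)
  byte 1: read out[4]='E', append. Buffer now: "BEEEEEESE"
  byte 2: read out[5]='E', append. Buffer now: "BEEEEEESEE"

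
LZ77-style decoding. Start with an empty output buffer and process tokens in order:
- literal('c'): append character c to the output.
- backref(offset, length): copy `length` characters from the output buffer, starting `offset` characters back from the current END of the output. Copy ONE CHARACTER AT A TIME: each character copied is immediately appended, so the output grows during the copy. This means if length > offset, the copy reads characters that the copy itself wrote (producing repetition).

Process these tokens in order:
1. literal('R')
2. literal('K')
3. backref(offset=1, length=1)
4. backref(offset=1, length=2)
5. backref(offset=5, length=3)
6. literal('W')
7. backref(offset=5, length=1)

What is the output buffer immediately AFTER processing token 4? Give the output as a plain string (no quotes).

Token 1: literal('R'). Output: "R"
Token 2: literal('K'). Output: "RK"
Token 3: backref(off=1, len=1). Copied 'K' from pos 1. Output: "RKK"
Token 4: backref(off=1, len=2) (overlapping!). Copied 'KK' from pos 2. Output: "RKKKK"

Answer: RKKKK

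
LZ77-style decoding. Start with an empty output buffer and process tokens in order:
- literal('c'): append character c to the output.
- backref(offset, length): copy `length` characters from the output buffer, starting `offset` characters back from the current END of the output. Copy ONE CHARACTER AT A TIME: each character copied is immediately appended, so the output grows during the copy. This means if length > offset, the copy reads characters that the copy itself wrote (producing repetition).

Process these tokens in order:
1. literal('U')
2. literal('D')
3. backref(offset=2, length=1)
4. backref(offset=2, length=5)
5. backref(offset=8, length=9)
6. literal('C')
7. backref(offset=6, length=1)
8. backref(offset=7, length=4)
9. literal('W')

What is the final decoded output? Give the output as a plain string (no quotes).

Answer: UDUDUDUDUDUDUDUDUCUUDUDW

Derivation:
Token 1: literal('U'). Output: "U"
Token 2: literal('D'). Output: "UD"
Token 3: backref(off=2, len=1). Copied 'U' from pos 0. Output: "UDU"
Token 4: backref(off=2, len=5) (overlapping!). Copied 'DUDUD' from pos 1. Output: "UDUDUDUD"
Token 5: backref(off=8, len=9) (overlapping!). Copied 'UDUDUDUDU' from pos 0. Output: "UDUDUDUDUDUDUDUDU"
Token 6: literal('C'). Output: "UDUDUDUDUDUDUDUDUC"
Token 7: backref(off=6, len=1). Copied 'U' from pos 12. Output: "UDUDUDUDUDUDUDUDUCU"
Token 8: backref(off=7, len=4). Copied 'UDUD' from pos 12. Output: "UDUDUDUDUDUDUDUDUCUUDUD"
Token 9: literal('W'). Output: "UDUDUDUDUDUDUDUDUCUUDUDW"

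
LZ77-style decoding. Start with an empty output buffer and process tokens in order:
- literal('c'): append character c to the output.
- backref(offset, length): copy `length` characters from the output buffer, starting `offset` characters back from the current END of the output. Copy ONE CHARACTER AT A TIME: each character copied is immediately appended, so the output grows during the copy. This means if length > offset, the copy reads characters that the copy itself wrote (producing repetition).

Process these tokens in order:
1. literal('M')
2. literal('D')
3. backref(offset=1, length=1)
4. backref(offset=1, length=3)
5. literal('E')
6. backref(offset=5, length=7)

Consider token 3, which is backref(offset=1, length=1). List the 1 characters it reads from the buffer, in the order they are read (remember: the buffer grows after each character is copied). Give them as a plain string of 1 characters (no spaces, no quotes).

Answer: D

Derivation:
Token 1: literal('M'). Output: "M"
Token 2: literal('D'). Output: "MD"
Token 3: backref(off=1, len=1). Buffer before: "MD" (len 2)
  byte 1: read out[1]='D', append. Buffer now: "MDD"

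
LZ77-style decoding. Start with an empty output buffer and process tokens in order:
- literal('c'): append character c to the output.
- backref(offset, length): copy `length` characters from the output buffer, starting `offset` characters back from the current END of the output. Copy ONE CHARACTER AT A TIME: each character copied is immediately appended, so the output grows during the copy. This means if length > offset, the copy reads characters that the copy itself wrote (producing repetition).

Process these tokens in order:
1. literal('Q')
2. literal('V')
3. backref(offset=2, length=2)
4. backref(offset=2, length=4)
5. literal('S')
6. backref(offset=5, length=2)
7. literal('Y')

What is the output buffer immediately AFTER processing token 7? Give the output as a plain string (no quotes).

Answer: QVQVQVQVSQVY

Derivation:
Token 1: literal('Q'). Output: "Q"
Token 2: literal('V'). Output: "QV"
Token 3: backref(off=2, len=2). Copied 'QV' from pos 0. Output: "QVQV"
Token 4: backref(off=2, len=4) (overlapping!). Copied 'QVQV' from pos 2. Output: "QVQVQVQV"
Token 5: literal('S'). Output: "QVQVQVQVS"
Token 6: backref(off=5, len=2). Copied 'QV' from pos 4. Output: "QVQVQVQVSQV"
Token 7: literal('Y'). Output: "QVQVQVQVSQVY"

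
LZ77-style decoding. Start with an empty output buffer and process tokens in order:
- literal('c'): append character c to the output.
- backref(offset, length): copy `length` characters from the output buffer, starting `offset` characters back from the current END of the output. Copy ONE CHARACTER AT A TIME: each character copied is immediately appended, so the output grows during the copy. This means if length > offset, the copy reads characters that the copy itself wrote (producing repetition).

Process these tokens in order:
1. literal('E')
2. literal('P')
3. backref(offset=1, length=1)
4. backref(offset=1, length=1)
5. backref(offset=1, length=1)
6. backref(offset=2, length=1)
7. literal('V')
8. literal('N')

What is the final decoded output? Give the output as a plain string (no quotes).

Token 1: literal('E'). Output: "E"
Token 2: literal('P'). Output: "EP"
Token 3: backref(off=1, len=1). Copied 'P' from pos 1. Output: "EPP"
Token 4: backref(off=1, len=1). Copied 'P' from pos 2. Output: "EPPP"
Token 5: backref(off=1, len=1). Copied 'P' from pos 3. Output: "EPPPP"
Token 6: backref(off=2, len=1). Copied 'P' from pos 3. Output: "EPPPPP"
Token 7: literal('V'). Output: "EPPPPPV"
Token 8: literal('N'). Output: "EPPPPPVN"

Answer: EPPPPPVN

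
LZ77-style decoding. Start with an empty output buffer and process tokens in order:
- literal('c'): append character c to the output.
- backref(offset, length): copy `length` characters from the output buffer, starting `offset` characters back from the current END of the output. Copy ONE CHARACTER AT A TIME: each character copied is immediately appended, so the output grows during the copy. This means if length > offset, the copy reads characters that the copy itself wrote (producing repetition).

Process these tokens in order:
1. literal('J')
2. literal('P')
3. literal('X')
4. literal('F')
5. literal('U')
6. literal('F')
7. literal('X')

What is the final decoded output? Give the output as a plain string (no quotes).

Token 1: literal('J'). Output: "J"
Token 2: literal('P'). Output: "JP"
Token 3: literal('X'). Output: "JPX"
Token 4: literal('F'). Output: "JPXF"
Token 5: literal('U'). Output: "JPXFU"
Token 6: literal('F'). Output: "JPXFUF"
Token 7: literal('X'). Output: "JPXFUFX"

Answer: JPXFUFX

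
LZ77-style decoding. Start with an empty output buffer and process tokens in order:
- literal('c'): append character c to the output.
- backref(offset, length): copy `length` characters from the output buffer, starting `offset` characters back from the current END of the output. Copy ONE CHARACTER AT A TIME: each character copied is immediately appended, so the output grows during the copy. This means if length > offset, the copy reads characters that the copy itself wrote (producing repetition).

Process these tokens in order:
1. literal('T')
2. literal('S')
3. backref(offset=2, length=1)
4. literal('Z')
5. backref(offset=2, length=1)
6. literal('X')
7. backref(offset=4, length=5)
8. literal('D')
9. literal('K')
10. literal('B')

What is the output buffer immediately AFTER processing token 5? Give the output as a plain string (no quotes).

Answer: TSTZT

Derivation:
Token 1: literal('T'). Output: "T"
Token 2: literal('S'). Output: "TS"
Token 3: backref(off=2, len=1). Copied 'T' from pos 0. Output: "TST"
Token 4: literal('Z'). Output: "TSTZ"
Token 5: backref(off=2, len=1). Copied 'T' from pos 2. Output: "TSTZT"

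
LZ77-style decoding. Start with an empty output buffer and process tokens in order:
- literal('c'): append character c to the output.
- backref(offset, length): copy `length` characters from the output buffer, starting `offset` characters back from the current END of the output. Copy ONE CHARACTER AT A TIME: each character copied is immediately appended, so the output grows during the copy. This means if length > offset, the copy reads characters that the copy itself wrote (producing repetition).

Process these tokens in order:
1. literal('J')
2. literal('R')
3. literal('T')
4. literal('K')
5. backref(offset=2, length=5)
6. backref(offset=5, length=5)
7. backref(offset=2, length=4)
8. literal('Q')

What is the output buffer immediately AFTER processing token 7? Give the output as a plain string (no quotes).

Token 1: literal('J'). Output: "J"
Token 2: literal('R'). Output: "JR"
Token 3: literal('T'). Output: "JRT"
Token 4: literal('K'). Output: "JRTK"
Token 5: backref(off=2, len=5) (overlapping!). Copied 'TKTKT' from pos 2. Output: "JRTKTKTKT"
Token 6: backref(off=5, len=5). Copied 'TKTKT' from pos 4. Output: "JRTKTKTKTTKTKT"
Token 7: backref(off=2, len=4) (overlapping!). Copied 'KTKT' from pos 12. Output: "JRTKTKTKTTKTKTKTKT"

Answer: JRTKTKTKTTKTKTKTKT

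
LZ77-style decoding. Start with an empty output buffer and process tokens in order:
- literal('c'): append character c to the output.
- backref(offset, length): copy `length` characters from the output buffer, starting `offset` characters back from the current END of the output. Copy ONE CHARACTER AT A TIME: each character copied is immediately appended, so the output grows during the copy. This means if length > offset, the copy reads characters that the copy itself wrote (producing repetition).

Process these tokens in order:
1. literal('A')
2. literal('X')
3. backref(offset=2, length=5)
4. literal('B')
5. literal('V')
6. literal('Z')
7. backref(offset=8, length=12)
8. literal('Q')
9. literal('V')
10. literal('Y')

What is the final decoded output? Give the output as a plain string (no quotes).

Token 1: literal('A'). Output: "A"
Token 2: literal('X'). Output: "AX"
Token 3: backref(off=2, len=5) (overlapping!). Copied 'AXAXA' from pos 0. Output: "AXAXAXA"
Token 4: literal('B'). Output: "AXAXAXAB"
Token 5: literal('V'). Output: "AXAXAXABV"
Token 6: literal('Z'). Output: "AXAXAXABVZ"
Token 7: backref(off=8, len=12) (overlapping!). Copied 'AXAXABVZAXAX' from pos 2. Output: "AXAXAXABVZAXAXABVZAXAX"
Token 8: literal('Q'). Output: "AXAXAXABVZAXAXABVZAXAXQ"
Token 9: literal('V'). Output: "AXAXAXABVZAXAXABVZAXAXQV"
Token 10: literal('Y'). Output: "AXAXAXABVZAXAXABVZAXAXQVY"

Answer: AXAXAXABVZAXAXABVZAXAXQVY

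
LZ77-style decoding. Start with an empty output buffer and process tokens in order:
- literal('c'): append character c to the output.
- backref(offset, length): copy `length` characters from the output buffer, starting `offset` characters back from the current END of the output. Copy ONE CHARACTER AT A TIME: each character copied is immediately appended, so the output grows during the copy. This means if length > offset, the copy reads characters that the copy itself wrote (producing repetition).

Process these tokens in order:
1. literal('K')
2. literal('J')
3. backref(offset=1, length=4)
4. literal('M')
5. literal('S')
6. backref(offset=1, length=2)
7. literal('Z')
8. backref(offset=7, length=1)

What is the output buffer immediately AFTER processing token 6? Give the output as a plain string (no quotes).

Answer: KJJJJJMSSS

Derivation:
Token 1: literal('K'). Output: "K"
Token 2: literal('J'). Output: "KJ"
Token 3: backref(off=1, len=4) (overlapping!). Copied 'JJJJ' from pos 1. Output: "KJJJJJ"
Token 4: literal('M'). Output: "KJJJJJM"
Token 5: literal('S'). Output: "KJJJJJMS"
Token 6: backref(off=1, len=2) (overlapping!). Copied 'SS' from pos 7. Output: "KJJJJJMSSS"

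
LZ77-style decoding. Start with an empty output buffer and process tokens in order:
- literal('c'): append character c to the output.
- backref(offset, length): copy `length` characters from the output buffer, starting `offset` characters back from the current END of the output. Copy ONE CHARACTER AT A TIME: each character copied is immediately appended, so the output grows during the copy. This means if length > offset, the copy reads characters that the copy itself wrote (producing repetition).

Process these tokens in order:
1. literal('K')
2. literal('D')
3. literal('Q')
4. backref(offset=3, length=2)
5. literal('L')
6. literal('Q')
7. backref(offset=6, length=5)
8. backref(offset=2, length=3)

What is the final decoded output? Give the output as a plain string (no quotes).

Token 1: literal('K'). Output: "K"
Token 2: literal('D'). Output: "KD"
Token 3: literal('Q'). Output: "KDQ"
Token 4: backref(off=3, len=2). Copied 'KD' from pos 0. Output: "KDQKD"
Token 5: literal('L'). Output: "KDQKDL"
Token 6: literal('Q'). Output: "KDQKDLQ"
Token 7: backref(off=6, len=5). Copied 'DQKDL' from pos 1. Output: "KDQKDLQDQKDL"
Token 8: backref(off=2, len=3) (overlapping!). Copied 'DLD' from pos 10. Output: "KDQKDLQDQKDLDLD"

Answer: KDQKDLQDQKDLDLD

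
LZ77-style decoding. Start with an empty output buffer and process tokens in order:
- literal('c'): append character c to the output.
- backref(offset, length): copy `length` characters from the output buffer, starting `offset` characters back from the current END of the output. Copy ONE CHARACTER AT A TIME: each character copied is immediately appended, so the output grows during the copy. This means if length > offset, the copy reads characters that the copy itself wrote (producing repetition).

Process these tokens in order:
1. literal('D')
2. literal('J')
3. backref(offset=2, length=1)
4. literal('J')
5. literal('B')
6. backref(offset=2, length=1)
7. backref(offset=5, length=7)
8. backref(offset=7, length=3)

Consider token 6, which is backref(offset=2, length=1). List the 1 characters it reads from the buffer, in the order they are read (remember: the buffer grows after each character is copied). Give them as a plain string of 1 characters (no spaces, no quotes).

Token 1: literal('D'). Output: "D"
Token 2: literal('J'). Output: "DJ"
Token 3: backref(off=2, len=1). Copied 'D' from pos 0. Output: "DJD"
Token 4: literal('J'). Output: "DJDJ"
Token 5: literal('B'). Output: "DJDJB"
Token 6: backref(off=2, len=1). Buffer before: "DJDJB" (len 5)
  byte 1: read out[3]='J', append. Buffer now: "DJDJBJ"

Answer: J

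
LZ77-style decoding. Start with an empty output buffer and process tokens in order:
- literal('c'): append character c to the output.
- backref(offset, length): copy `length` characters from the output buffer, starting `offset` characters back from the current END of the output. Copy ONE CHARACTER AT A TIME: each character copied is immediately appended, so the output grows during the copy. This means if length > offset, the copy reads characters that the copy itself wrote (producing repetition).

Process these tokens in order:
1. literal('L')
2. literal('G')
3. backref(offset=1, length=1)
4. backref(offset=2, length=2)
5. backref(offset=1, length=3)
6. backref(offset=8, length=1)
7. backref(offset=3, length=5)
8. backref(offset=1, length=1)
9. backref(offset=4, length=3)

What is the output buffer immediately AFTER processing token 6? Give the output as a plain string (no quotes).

Answer: LGGGGGGGL

Derivation:
Token 1: literal('L'). Output: "L"
Token 2: literal('G'). Output: "LG"
Token 3: backref(off=1, len=1). Copied 'G' from pos 1. Output: "LGG"
Token 4: backref(off=2, len=2). Copied 'GG' from pos 1. Output: "LGGGG"
Token 5: backref(off=1, len=3) (overlapping!). Copied 'GGG' from pos 4. Output: "LGGGGGGG"
Token 6: backref(off=8, len=1). Copied 'L' from pos 0. Output: "LGGGGGGGL"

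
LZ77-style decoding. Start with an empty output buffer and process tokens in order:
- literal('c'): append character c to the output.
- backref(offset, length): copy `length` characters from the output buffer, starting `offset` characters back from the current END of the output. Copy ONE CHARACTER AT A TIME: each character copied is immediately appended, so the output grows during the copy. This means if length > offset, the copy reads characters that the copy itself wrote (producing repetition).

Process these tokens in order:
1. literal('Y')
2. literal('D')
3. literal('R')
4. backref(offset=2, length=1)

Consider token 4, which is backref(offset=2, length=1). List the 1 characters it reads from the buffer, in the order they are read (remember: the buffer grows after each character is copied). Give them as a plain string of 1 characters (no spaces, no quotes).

Answer: D

Derivation:
Token 1: literal('Y'). Output: "Y"
Token 2: literal('D'). Output: "YD"
Token 3: literal('R'). Output: "YDR"
Token 4: backref(off=2, len=1). Buffer before: "YDR" (len 3)
  byte 1: read out[1]='D', append. Buffer now: "YDRD"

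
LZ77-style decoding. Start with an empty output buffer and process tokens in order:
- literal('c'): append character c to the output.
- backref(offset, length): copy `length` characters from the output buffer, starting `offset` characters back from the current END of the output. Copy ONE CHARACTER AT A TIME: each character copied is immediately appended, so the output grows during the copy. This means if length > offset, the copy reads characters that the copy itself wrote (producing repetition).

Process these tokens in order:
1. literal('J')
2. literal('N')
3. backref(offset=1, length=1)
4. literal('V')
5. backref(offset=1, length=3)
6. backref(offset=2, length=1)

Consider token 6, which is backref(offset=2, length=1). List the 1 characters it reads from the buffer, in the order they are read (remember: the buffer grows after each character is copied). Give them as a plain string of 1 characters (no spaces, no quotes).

Token 1: literal('J'). Output: "J"
Token 2: literal('N'). Output: "JN"
Token 3: backref(off=1, len=1). Copied 'N' from pos 1. Output: "JNN"
Token 4: literal('V'). Output: "JNNV"
Token 5: backref(off=1, len=3) (overlapping!). Copied 'VVV' from pos 3. Output: "JNNVVVV"
Token 6: backref(off=2, len=1). Buffer before: "JNNVVVV" (len 7)
  byte 1: read out[5]='V', append. Buffer now: "JNNVVVVV"

Answer: V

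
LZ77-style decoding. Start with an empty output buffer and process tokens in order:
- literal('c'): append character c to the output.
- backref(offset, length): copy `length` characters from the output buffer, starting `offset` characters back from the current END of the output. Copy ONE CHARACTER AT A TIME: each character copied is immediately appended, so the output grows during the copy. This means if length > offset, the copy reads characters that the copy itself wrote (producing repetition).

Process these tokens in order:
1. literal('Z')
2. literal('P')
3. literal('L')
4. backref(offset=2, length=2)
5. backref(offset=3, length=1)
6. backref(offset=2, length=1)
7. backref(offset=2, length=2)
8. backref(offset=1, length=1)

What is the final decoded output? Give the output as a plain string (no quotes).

Token 1: literal('Z'). Output: "Z"
Token 2: literal('P'). Output: "ZP"
Token 3: literal('L'). Output: "ZPL"
Token 4: backref(off=2, len=2). Copied 'PL' from pos 1. Output: "ZPLPL"
Token 5: backref(off=3, len=1). Copied 'L' from pos 2. Output: "ZPLPLL"
Token 6: backref(off=2, len=1). Copied 'L' from pos 4. Output: "ZPLPLLL"
Token 7: backref(off=2, len=2). Copied 'LL' from pos 5. Output: "ZPLPLLLLL"
Token 8: backref(off=1, len=1). Copied 'L' from pos 8. Output: "ZPLPLLLLLL"

Answer: ZPLPLLLLLL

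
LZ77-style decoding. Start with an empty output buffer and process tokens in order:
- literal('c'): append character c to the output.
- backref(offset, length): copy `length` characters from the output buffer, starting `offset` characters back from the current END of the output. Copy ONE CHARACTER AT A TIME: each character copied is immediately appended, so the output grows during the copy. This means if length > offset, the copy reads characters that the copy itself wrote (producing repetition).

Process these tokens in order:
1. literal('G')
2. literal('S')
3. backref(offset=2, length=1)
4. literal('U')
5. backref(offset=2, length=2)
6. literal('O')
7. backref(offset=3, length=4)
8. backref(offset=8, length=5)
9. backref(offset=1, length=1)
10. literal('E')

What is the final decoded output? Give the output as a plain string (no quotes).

Answer: GSGUGUOGUOGUGUOGGE

Derivation:
Token 1: literal('G'). Output: "G"
Token 2: literal('S'). Output: "GS"
Token 3: backref(off=2, len=1). Copied 'G' from pos 0. Output: "GSG"
Token 4: literal('U'). Output: "GSGU"
Token 5: backref(off=2, len=2). Copied 'GU' from pos 2. Output: "GSGUGU"
Token 6: literal('O'). Output: "GSGUGUO"
Token 7: backref(off=3, len=4) (overlapping!). Copied 'GUOG' from pos 4. Output: "GSGUGUOGUOG"
Token 8: backref(off=8, len=5). Copied 'UGUOG' from pos 3. Output: "GSGUGUOGUOGUGUOG"
Token 9: backref(off=1, len=1). Copied 'G' from pos 15. Output: "GSGUGUOGUOGUGUOGG"
Token 10: literal('E'). Output: "GSGUGUOGUOGUGUOGGE"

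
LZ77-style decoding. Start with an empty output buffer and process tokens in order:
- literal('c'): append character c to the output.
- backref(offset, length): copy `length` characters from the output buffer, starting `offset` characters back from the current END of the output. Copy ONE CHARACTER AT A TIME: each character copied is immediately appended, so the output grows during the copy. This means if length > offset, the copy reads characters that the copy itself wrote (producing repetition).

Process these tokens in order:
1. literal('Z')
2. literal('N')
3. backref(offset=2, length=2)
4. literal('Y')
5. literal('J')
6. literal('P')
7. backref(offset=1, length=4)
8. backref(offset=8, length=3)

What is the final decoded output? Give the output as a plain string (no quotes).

Token 1: literal('Z'). Output: "Z"
Token 2: literal('N'). Output: "ZN"
Token 3: backref(off=2, len=2). Copied 'ZN' from pos 0. Output: "ZNZN"
Token 4: literal('Y'). Output: "ZNZNY"
Token 5: literal('J'). Output: "ZNZNYJ"
Token 6: literal('P'). Output: "ZNZNYJP"
Token 7: backref(off=1, len=4) (overlapping!). Copied 'PPPP' from pos 6. Output: "ZNZNYJPPPPP"
Token 8: backref(off=8, len=3). Copied 'NYJ' from pos 3. Output: "ZNZNYJPPPPPNYJ"

Answer: ZNZNYJPPPPPNYJ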